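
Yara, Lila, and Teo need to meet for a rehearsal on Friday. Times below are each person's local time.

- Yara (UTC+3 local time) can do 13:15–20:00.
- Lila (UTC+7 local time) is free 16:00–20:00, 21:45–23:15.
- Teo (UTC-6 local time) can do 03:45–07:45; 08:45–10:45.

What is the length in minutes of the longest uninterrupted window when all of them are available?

Yara in UTC: 10:15-17:00 (subtract 3h to convert from UTC+3).
Lila in UTC: 09:00-13:00, 14:45-16:15 (subtract 7h to convert from UTC+7).
Teo in UTC: 09:45-13:45, 14:45-16:45 (add 6h to convert from UTC-6).
Yara ∩ Lila: 10:15-13:00, 14:45-16:15.
Yara ∩ Lila ∩ Teo: 10:15-13:00, 14:45-16:15.
The longest is 10:15-13:00 at 165 minutes.

165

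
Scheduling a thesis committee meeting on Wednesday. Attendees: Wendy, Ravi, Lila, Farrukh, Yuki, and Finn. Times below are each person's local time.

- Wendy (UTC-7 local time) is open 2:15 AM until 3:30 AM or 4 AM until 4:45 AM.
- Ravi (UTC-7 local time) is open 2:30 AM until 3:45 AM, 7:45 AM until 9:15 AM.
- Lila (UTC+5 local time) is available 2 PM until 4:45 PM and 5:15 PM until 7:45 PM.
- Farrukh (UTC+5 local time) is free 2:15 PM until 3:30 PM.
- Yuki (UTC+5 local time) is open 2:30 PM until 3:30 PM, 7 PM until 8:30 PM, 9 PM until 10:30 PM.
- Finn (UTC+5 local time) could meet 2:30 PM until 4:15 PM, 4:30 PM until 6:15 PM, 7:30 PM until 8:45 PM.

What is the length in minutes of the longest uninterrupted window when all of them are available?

Wendy in UTC: 09:15-10:30, 11:00-11:45 (add 7h to convert from UTC-7).
Ravi in UTC: 09:30-10:45, 14:45-16:15 (add 7h to convert from UTC-7).
Lila in UTC: 09:00-11:45, 12:15-14:45 (subtract 5h to convert from UTC+5).
Farrukh in UTC: 09:15-10:30 (subtract 5h to convert from UTC+5).
Yuki in UTC: 09:30-10:30, 14:00-15:30, 16:00-17:30 (subtract 5h to convert from UTC+5).
Finn in UTC: 09:30-11:15, 11:30-13:15, 14:30-15:45 (subtract 5h to convert from UTC+5).
Wendy ∩ Ravi: 09:30-10:30.
Wendy ∩ Ravi ∩ Lila: 09:30-10:30.
Wendy ∩ Ravi ∩ Lila ∩ Farrukh: 09:30-10:30.
Wendy ∩ Ravi ∩ Lila ∩ Farrukh ∩ Yuki: 09:30-10:30.
Wendy ∩ Ravi ∩ Lila ∩ Farrukh ∩ Yuki ∩ Finn: 09:30-10:30.
The longest is 09:30-10:30 at 60 minutes.

60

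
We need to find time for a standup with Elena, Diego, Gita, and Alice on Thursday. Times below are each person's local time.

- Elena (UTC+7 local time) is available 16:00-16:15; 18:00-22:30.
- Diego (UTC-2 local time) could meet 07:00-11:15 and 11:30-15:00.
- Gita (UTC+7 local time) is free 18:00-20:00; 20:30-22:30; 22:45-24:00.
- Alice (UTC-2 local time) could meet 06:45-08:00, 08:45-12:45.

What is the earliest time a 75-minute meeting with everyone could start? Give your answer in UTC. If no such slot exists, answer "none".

11:00

Elena in UTC: 09:00-09:15, 11:00-15:30 (subtract 7h to convert from UTC+7).
Diego in UTC: 09:00-13:15, 13:30-17:00 (add 2h to convert from UTC-2).
Gita in UTC: 11:00-13:00, 13:30-15:30, 15:45-17:00 (subtract 7h to convert from UTC+7).
Alice in UTC: 08:45-10:00, 10:45-14:45 (add 2h to convert from UTC-2).
Elena ∩ Diego: 09:00-09:15, 11:00-13:15, 13:30-15:30.
Elena ∩ Diego ∩ Gita: 11:00-13:00, 13:30-15:30.
Elena ∩ Diego ∩ Gita ∩ Alice: 11:00-13:00, 13:30-14:45.
Those are the intersection windows.
The first common window of at least 75 minutes is 11:00-13:00, so the earliest start is 11:00.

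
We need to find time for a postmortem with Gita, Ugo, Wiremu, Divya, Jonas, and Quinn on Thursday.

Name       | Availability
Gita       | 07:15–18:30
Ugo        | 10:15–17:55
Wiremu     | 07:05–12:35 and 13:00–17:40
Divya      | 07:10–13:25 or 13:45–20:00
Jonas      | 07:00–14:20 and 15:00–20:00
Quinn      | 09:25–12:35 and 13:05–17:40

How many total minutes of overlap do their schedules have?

355

Gita ∩ Ugo: 10:15-17:55.
Gita ∩ Ugo ∩ Wiremu: 10:15-12:35, 13:00-17:40.
Gita ∩ Ugo ∩ Wiremu ∩ Divya: 10:15-12:35, 13:00-13:25, 13:45-17:40.
Gita ∩ Ugo ∩ Wiremu ∩ Divya ∩ Jonas: 10:15-12:35, 13:00-13:25, 13:45-14:20, 15:00-17:40.
Gita ∩ Ugo ∩ Wiremu ∩ Divya ∩ Jonas ∩ Quinn: 10:15-12:35, 13:05-13:25, 13:45-14:20, 15:00-17:40.
Summing the common windows: 140 + 20 + 35 + 160 = 355 minutes.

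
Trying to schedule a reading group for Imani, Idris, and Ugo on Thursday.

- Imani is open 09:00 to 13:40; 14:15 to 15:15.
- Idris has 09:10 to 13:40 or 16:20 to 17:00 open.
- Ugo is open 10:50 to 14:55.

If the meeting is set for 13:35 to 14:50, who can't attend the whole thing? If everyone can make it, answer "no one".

Imani: not fully free for 13:35-14:50. Idris: not fully free for 13:35-14:50. Ugo: free for 13:35-14:50.

Idris, Imani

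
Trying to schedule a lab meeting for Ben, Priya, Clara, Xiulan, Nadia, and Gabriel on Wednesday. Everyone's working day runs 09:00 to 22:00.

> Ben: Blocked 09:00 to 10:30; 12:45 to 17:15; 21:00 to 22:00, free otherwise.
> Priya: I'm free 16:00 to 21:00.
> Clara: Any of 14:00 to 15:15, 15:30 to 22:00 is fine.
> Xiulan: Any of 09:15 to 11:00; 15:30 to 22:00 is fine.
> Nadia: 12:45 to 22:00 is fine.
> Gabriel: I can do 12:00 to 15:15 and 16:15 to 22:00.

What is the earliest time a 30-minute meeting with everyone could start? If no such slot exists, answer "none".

17:15

Ben free: 10:30-12:45, 17:15-21:00 (invert busy blocks within the working day).
Priya free: 16:00-21:00.
Clara free: 14:00-15:15, 15:30-22:00.
Xiulan free: 09:15-11:00, 15:30-22:00.
Nadia free: 12:45-22:00.
Gabriel free: 12:00-15:15, 16:15-22:00.
Ben ∩ Priya: 17:15-21:00.
Ben ∩ Priya ∩ Clara: 17:15-21:00.
Ben ∩ Priya ∩ Clara ∩ Xiulan: 17:15-21:00.
Ben ∩ Priya ∩ Clara ∩ Xiulan ∩ Nadia: 17:15-21:00.
Ben ∩ Priya ∩ Clara ∩ Xiulan ∩ Nadia ∩ Gabriel: 17:15-21:00.
The first common window of at least 30 minutes is 17:15-21:00, so the earliest start is 17:15.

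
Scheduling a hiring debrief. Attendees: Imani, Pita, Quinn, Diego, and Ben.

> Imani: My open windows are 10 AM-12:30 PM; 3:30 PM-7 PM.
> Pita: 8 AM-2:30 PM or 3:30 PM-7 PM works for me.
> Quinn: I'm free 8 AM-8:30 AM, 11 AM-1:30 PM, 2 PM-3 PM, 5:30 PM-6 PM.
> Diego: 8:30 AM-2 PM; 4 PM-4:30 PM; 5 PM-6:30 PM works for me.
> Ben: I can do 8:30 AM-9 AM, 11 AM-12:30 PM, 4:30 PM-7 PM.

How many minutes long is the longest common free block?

Imani ∩ Pita: 10:00-12:30, 15:30-19:00.
Imani ∩ Pita ∩ Quinn: 11:00-12:30, 17:30-18:00.
Imani ∩ Pita ∩ Quinn ∩ Diego: 11:00-12:30, 17:30-18:00.
Imani ∩ Pita ∩ Quinn ∩ Diego ∩ Ben: 11:00-12:30, 17:30-18:00.
So the common availability across everyone is 11:00-12:30, 17:30-18:00.
The longest is 11:00-12:30 at 90 minutes.

90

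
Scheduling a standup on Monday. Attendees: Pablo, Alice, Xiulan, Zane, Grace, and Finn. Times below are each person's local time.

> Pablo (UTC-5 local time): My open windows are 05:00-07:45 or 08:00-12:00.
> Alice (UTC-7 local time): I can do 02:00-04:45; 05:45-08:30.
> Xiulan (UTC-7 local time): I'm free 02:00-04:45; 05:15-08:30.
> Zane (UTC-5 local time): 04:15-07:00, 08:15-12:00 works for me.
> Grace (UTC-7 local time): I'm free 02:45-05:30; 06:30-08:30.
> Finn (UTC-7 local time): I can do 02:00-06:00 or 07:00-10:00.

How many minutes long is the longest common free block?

105

Pablo in UTC: 10:00-12:45, 13:00-17:00 (add 5h to convert from UTC-5).
Alice in UTC: 09:00-11:45, 12:45-15:30 (add 7h to convert from UTC-7).
Xiulan in UTC: 09:00-11:45, 12:15-15:30 (add 7h to convert from UTC-7).
Zane in UTC: 09:15-12:00, 13:15-17:00 (add 5h to convert from UTC-5).
Grace in UTC: 09:45-12:30, 13:30-15:30 (add 7h to convert from UTC-7).
Finn in UTC: 09:00-13:00, 14:00-17:00 (add 7h to convert from UTC-7).
Pablo ∩ Alice: 10:00-11:45, 13:00-15:30.
Pablo ∩ Alice ∩ Xiulan: 10:00-11:45, 13:00-15:30.
Pablo ∩ Alice ∩ Xiulan ∩ Zane: 10:00-11:45, 13:15-15:30.
Pablo ∩ Alice ∩ Xiulan ∩ Zane ∩ Grace: 10:00-11:45, 13:30-15:30.
Pablo ∩ Alice ∩ Xiulan ∩ Zane ∩ Grace ∩ Finn: 10:00-11:45, 14:00-15:30.
Those are the intersection windows.
The longest is 10:00-11:45 at 105 minutes.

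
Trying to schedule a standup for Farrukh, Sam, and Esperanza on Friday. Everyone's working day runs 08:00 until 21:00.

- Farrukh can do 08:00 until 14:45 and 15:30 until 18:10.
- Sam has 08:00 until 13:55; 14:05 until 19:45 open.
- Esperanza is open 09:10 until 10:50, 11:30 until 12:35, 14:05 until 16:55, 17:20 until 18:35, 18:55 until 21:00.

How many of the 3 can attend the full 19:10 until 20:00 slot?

Esperanza can make the full 19:10-20:00 slot — that's 1.

1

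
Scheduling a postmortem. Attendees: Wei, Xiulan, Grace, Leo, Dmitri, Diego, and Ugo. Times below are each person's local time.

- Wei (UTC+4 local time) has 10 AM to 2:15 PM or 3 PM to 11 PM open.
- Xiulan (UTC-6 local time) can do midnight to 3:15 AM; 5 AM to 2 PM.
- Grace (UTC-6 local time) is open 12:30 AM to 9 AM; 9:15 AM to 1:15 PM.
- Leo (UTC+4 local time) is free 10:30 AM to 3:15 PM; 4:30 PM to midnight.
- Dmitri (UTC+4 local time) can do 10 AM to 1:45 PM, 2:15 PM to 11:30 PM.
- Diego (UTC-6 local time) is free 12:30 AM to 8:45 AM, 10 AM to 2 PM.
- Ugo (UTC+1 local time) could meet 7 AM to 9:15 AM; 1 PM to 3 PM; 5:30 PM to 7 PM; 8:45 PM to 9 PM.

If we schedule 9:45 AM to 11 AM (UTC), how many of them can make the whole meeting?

3

Wei in UTC: 06:00-10:15, 11:00-19:00 (subtract 4h to convert from UTC+4).
Xiulan in UTC: 06:00-09:15, 11:00-20:00 (add 6h to convert from UTC-6).
Grace in UTC: 06:30-15:00, 15:15-19:15 (add 6h to convert from UTC-6).
Leo in UTC: 06:30-11:15, 12:30-20:00 (subtract 4h to convert from UTC+4).
Dmitri in UTC: 06:00-09:45, 10:15-19:30 (subtract 4h to convert from UTC+4).
Diego in UTC: 06:30-14:45, 16:00-20:00 (add 6h to convert from UTC-6).
Ugo in UTC: 06:00-08:15, 12:00-14:00, 16:30-18:00, 19:45-20:00 (subtract 1h to convert from UTC+1).
Grace, Leo, and Diego can make the full 09:45-11:00 slot — that's 3.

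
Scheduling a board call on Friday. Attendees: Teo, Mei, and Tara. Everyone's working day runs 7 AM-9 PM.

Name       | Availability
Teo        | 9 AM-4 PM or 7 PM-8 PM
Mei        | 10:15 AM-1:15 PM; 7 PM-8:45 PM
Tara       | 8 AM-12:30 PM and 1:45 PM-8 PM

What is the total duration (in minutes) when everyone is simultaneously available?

195

Teo ∩ Mei: 10:15-13:15, 19:00-20:00.
Teo ∩ Mei ∩ Tara: 10:15-12:30, 19:00-20:00.
So the common availability across everyone is 10:15-12:30, 19:00-20:00.
Summing the common windows: 135 + 60 = 195 minutes.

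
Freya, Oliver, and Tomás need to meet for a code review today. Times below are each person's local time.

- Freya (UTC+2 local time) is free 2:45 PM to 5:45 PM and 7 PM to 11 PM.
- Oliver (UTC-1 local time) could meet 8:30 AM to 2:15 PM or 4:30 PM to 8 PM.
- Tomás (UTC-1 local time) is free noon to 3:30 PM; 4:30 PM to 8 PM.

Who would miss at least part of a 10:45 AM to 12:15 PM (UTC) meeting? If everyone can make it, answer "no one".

Freya, Tomás

Freya in UTC: 12:45-15:45, 17:00-21:00 (subtract 2h to convert from UTC+2).
Oliver in UTC: 09:30-15:15, 17:30-21:00 (add 1h to convert from UTC-1).
Tomás in UTC: 13:00-16:30, 17:30-21:00 (add 1h to convert from UTC-1).
Freya: not fully free for 10:45-12:15. Oliver: free for 10:45-12:15. Tomás: not fully free for 10:45-12:15.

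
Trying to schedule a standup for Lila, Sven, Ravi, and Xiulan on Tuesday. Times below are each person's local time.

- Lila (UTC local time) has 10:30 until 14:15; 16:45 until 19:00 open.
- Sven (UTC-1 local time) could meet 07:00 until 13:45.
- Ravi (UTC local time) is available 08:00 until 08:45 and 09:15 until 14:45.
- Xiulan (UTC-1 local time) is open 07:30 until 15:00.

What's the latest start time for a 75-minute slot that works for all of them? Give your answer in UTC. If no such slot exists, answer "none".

Lila in UTC: 10:30-14:15, 16:45-19:00.
Sven in UTC: 08:00-14:45 (add 1h to convert from UTC-1).
Ravi in UTC: 08:00-08:45, 09:15-14:45.
Xiulan in UTC: 08:30-16:00 (add 1h to convert from UTC-1).
Lila ∩ Sven: 10:30-14:15.
Lila ∩ Sven ∩ Ravi: 10:30-14:15.
Lila ∩ Sven ∩ Ravi ∩ Xiulan: 10:30-14:15.
So the common availability across everyone is 10:30-14:15.
The last common window of at least 75 minutes is 10:30-14:15; a 75-minute meeting can start as late as 13:00 and still end by 14:15.

13:00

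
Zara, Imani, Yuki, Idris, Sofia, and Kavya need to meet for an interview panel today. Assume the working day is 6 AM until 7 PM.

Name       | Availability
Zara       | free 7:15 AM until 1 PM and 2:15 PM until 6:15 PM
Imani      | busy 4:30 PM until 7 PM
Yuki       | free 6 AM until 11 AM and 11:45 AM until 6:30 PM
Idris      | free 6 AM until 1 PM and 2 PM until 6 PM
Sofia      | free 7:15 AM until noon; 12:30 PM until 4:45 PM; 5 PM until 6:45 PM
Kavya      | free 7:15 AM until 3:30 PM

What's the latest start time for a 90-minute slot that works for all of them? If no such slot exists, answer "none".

09:30

Zara free: 07:15-13:00, 14:15-18:15.
Imani free: 06:00-16:30 (invert busy blocks within the working day).
Yuki free: 06:00-11:00, 11:45-18:30.
Idris free: 06:00-13:00, 14:00-18:00.
Sofia free: 07:15-12:00, 12:30-16:45, 17:00-18:45.
Kavya free: 07:15-15:30.
Zara ∩ Imani: 07:15-13:00, 14:15-16:30.
Zara ∩ Imani ∩ Yuki: 07:15-11:00, 11:45-13:00, 14:15-16:30.
Zara ∩ Imani ∩ Yuki ∩ Idris: 07:15-11:00, 11:45-13:00, 14:15-16:30.
Zara ∩ Imani ∩ Yuki ∩ Idris ∩ Sofia: 07:15-11:00, 11:45-12:00, 12:30-13:00, 14:15-16:30.
Zara ∩ Imani ∩ Yuki ∩ Idris ∩ Sofia ∩ Kavya: 07:15-11:00, 11:45-12:00, 12:30-13:00, 14:15-15:30.
So the common availability across everyone is 07:15-11:00, 11:45-12:00, 12:30-13:00, 14:15-15:30.
The last common window of at least 90 minutes is 07:15-11:00; a 90-minute meeting can start as late as 09:30 and still end by 11:00.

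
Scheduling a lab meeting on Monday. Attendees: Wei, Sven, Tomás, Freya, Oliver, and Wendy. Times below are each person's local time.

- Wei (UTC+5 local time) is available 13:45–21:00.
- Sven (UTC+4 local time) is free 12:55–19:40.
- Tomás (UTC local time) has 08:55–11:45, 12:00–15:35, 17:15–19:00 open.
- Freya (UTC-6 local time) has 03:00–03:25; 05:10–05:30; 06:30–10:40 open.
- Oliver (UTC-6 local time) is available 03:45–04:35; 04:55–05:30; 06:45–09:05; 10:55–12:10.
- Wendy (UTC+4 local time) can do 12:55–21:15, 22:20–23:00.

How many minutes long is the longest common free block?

140

Wei in UTC: 08:45-16:00 (subtract 5h to convert from UTC+5).
Sven in UTC: 08:55-15:40 (subtract 4h to convert from UTC+4).
Tomás in UTC: 08:55-11:45, 12:00-15:35, 17:15-19:00.
Freya in UTC: 09:00-09:25, 11:10-11:30, 12:30-16:40 (add 6h to convert from UTC-6).
Oliver in UTC: 09:45-10:35, 10:55-11:30, 12:45-15:05, 16:55-18:10 (add 6h to convert from UTC-6).
Wendy in UTC: 08:55-17:15, 18:20-19:00 (subtract 4h to convert from UTC+4).
Wei ∩ Sven: 08:55-15:40.
Wei ∩ Sven ∩ Tomás: 08:55-11:45, 12:00-15:35.
Wei ∩ Sven ∩ Tomás ∩ Freya: 09:00-09:25, 11:10-11:30, 12:30-15:35.
Wei ∩ Sven ∩ Tomás ∩ Freya ∩ Oliver: 11:10-11:30, 12:45-15:05.
Wei ∩ Sven ∩ Tomás ∩ Freya ∩ Oliver ∩ Wendy: 11:10-11:30, 12:45-15:05.
The longest is 12:45-15:05 at 140 minutes.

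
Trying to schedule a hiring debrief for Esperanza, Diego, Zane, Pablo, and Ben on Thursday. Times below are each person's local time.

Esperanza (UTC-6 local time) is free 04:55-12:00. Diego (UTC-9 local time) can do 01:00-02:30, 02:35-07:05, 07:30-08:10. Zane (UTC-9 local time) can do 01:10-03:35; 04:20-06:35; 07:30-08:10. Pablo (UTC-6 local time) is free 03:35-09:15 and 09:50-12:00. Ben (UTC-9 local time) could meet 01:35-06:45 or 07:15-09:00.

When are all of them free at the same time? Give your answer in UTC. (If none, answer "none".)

Esperanza in UTC: 10:55-18:00 (add 6h to convert from UTC-6).
Diego in UTC: 10:00-11:30, 11:35-16:05, 16:30-17:10 (add 9h to convert from UTC-9).
Zane in UTC: 10:10-12:35, 13:20-15:35, 16:30-17:10 (add 9h to convert from UTC-9).
Pablo in UTC: 09:35-15:15, 15:50-18:00 (add 6h to convert from UTC-6).
Ben in UTC: 10:35-15:45, 16:15-18:00 (add 9h to convert from UTC-9).
Esperanza ∩ Diego: 10:55-11:30, 11:35-16:05, 16:30-17:10.
Esperanza ∩ Diego ∩ Zane: 10:55-11:30, 11:35-12:35, 13:20-15:35, 16:30-17:10.
Esperanza ∩ Diego ∩ Zane ∩ Pablo: 10:55-11:30, 11:35-12:35, 13:20-15:15, 16:30-17:10.
Esperanza ∩ Diego ∩ Zane ∩ Pablo ∩ Ben: 10:55-11:30, 11:35-12:35, 13:20-15:15, 16:30-17:10.
So the common availability across everyone is 10:55-11:30, 11:35-12:35, 13:20-15:15, 16:30-17:10.

10:55-11:30, 11:35-12:35, 13:20-15:15, 16:30-17:10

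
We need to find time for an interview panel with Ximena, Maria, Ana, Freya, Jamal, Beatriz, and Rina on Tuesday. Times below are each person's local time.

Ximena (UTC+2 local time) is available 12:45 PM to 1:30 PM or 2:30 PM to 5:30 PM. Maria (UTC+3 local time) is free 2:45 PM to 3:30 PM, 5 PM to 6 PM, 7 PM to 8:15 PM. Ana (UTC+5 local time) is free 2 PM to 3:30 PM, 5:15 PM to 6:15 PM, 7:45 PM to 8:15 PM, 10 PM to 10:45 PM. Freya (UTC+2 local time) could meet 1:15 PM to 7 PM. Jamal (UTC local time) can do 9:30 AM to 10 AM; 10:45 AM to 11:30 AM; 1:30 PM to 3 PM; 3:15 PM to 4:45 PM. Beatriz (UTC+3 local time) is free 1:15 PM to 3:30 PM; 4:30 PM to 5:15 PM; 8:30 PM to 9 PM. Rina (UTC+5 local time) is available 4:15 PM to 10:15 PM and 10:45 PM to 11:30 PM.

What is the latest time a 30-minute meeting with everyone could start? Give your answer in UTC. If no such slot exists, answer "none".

Ximena in UTC: 10:45-11:30, 12:30-15:30 (subtract 2h to convert from UTC+2).
Maria in UTC: 11:45-12:30, 14:00-15:00, 16:00-17:15 (subtract 3h to convert from UTC+3).
Ana in UTC: 09:00-10:30, 12:15-13:15, 14:45-15:15, 17:00-17:45 (subtract 5h to convert from UTC+5).
Freya in UTC: 11:15-17:00 (subtract 2h to convert from UTC+2).
Jamal in UTC: 09:30-10:00, 10:45-11:30, 13:30-15:00, 15:15-16:45.
Beatriz in UTC: 10:15-12:30, 13:30-14:15, 17:30-18:00 (subtract 3h to convert from UTC+3).
Rina in UTC: 11:15-17:15, 17:45-18:30 (subtract 5h to convert from UTC+5).
Ximena ∩ Maria: 14:00-15:00.
Ximena ∩ Maria ∩ Ana: 14:45-15:00.
Ximena ∩ Maria ∩ Ana ∩ Freya: 14:45-15:00.
Ximena ∩ Maria ∩ Ana ∩ Freya ∩ Jamal: 14:45-15:00.
Ximena ∩ Maria ∩ Ana ∩ Freya ∩ Jamal ∩ Beatriz: ∅.
Ximena ∩ Maria ∩ Ana ∩ Freya ∩ Jamal ∩ Beatriz ∩ Rina: ∅.
There is no time when everyone is free.
No common window is at least 30 minutes long.

none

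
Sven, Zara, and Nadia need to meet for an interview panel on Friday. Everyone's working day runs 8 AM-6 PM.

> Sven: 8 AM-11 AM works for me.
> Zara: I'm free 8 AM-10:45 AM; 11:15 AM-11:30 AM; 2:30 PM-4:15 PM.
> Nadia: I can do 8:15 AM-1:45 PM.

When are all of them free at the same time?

Sven ∩ Zara: 08:00-10:45.
Sven ∩ Zara ∩ Nadia: 08:15-10:45.

08:15-10:45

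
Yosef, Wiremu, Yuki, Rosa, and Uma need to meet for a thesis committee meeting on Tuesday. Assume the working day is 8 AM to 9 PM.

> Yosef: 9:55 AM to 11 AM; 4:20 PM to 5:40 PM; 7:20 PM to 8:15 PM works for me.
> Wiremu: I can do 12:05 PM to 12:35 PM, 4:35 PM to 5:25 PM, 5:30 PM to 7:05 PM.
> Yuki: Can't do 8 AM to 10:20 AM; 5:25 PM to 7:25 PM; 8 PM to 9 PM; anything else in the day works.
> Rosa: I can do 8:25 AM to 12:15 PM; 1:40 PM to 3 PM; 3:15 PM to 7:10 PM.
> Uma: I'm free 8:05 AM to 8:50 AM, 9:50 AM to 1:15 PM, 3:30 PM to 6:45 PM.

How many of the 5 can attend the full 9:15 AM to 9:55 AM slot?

Yosef free: 09:55-11:00, 16:20-17:40, 19:20-20:15.
Wiremu free: 12:05-12:35, 16:35-17:25, 17:30-19:05.
Yuki free: 10:20-17:25, 19:25-20:00 (invert busy blocks within the working day).
Rosa free: 08:25-12:15, 13:40-15:00, 15:15-19:10.
Uma free: 08:05-08:50, 09:50-13:15, 15:30-18:45.
Rosa can make the full 09:15-09:55 slot — that's 1.

1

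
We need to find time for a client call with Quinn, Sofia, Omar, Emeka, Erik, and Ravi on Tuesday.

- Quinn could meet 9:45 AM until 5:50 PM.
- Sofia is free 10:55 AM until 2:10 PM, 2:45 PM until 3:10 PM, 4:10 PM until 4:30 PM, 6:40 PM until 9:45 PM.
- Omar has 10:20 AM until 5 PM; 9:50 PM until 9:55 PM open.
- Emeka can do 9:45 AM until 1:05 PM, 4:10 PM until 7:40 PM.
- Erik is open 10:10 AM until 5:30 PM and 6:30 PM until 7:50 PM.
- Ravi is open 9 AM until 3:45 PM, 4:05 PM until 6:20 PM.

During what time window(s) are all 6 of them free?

Quinn ∩ Sofia: 10:55-14:10, 14:45-15:10, 16:10-16:30.
Quinn ∩ Sofia ∩ Omar: 10:55-14:10, 14:45-15:10, 16:10-16:30.
Quinn ∩ Sofia ∩ Omar ∩ Emeka: 10:55-13:05, 16:10-16:30.
Quinn ∩ Sofia ∩ Omar ∩ Emeka ∩ Erik: 10:55-13:05, 16:10-16:30.
Quinn ∩ Sofia ∩ Omar ∩ Emeka ∩ Erik ∩ Ravi: 10:55-13:05, 16:10-16:30.
Those are the intersection windows.

10:55-13:05, 16:10-16:30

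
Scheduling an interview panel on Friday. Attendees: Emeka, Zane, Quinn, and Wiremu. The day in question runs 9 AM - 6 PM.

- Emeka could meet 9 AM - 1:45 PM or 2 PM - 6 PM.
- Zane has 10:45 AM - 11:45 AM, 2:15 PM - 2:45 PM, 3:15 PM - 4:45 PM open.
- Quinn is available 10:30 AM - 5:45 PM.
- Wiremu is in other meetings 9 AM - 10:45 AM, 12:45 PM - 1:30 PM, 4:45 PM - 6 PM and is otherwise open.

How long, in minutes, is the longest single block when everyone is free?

90

Emeka free: 09:00-13:45, 14:00-18:00.
Zane free: 10:45-11:45, 14:15-14:45, 15:15-16:45.
Quinn free: 10:30-17:45.
Wiremu free: 10:45-12:45, 13:30-16:45 (invert busy blocks within the working day).
Emeka ∩ Zane: 10:45-11:45, 14:15-14:45, 15:15-16:45.
Emeka ∩ Zane ∩ Quinn: 10:45-11:45, 14:15-14:45, 15:15-16:45.
Emeka ∩ Zane ∩ Quinn ∩ Wiremu: 10:45-11:45, 14:15-14:45, 15:15-16:45.
The longest is 15:15-16:45 at 90 minutes.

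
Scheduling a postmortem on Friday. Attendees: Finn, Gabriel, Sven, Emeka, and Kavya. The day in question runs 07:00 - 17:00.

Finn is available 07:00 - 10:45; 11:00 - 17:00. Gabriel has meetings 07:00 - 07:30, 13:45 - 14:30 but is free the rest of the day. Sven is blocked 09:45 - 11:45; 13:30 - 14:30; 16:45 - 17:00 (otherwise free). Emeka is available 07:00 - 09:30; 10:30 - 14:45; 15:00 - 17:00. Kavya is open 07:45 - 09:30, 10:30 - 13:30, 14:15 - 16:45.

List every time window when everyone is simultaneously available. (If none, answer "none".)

07:45-09:30, 11:45-13:30, 14:30-14:45, 15:00-16:45

Finn free: 07:00-10:45, 11:00-17:00.
Gabriel free: 07:30-13:45, 14:30-17:00 (invert busy blocks within the working day).
Sven free: 07:00-09:45, 11:45-13:30, 14:30-16:45 (invert busy blocks within the working day).
Emeka free: 07:00-09:30, 10:30-14:45, 15:00-17:00.
Kavya free: 07:45-09:30, 10:30-13:30, 14:15-16:45.
Finn ∩ Gabriel: 07:30-10:45, 11:00-13:45, 14:30-17:00.
Finn ∩ Gabriel ∩ Sven: 07:30-09:45, 11:45-13:30, 14:30-16:45.
Finn ∩ Gabriel ∩ Sven ∩ Emeka: 07:30-09:30, 11:45-13:30, 14:30-14:45, 15:00-16:45.
Finn ∩ Gabriel ∩ Sven ∩ Emeka ∩ Kavya: 07:45-09:30, 11:45-13:30, 14:30-14:45, 15:00-16:45.
Those are the intersection windows.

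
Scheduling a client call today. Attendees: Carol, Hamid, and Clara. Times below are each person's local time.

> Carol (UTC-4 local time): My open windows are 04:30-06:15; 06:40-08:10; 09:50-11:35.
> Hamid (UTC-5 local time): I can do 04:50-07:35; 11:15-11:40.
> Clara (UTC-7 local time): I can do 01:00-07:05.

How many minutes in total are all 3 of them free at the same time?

115

Carol in UTC: 08:30-10:15, 10:40-12:10, 13:50-15:35 (add 4h to convert from UTC-4).
Hamid in UTC: 09:50-12:35, 16:15-16:40 (add 5h to convert from UTC-5).
Clara in UTC: 08:00-14:05 (add 7h to convert from UTC-7).
Carol ∩ Hamid: 09:50-10:15, 10:40-12:10.
Carol ∩ Hamid ∩ Clara: 09:50-10:15, 10:40-12:10.
Summing the common windows: 25 + 90 = 115 minutes.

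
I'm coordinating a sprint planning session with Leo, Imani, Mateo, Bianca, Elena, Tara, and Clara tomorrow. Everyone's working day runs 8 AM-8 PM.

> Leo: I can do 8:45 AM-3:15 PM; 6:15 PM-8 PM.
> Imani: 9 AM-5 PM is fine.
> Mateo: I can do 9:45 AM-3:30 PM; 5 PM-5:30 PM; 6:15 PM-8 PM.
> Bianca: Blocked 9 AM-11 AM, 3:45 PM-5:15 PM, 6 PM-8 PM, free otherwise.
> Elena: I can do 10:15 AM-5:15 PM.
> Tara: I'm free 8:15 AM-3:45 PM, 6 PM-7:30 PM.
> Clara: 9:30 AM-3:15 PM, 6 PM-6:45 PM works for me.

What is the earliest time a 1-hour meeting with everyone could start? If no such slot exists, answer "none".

Leo free: 08:45-15:15, 18:15-20:00.
Imani free: 09:00-17:00.
Mateo free: 09:45-15:30, 17:00-17:30, 18:15-20:00.
Bianca free: 08:00-09:00, 11:00-15:45, 17:15-18:00 (invert busy blocks within the working day).
Elena free: 10:15-17:15.
Tara free: 08:15-15:45, 18:00-19:30.
Clara free: 09:30-15:15, 18:00-18:45.
Leo ∩ Imani: 09:00-15:15.
Leo ∩ Imani ∩ Mateo: 09:45-15:15.
Leo ∩ Imani ∩ Mateo ∩ Bianca: 11:00-15:15.
Leo ∩ Imani ∩ Mateo ∩ Bianca ∩ Elena: 11:00-15:15.
Leo ∩ Imani ∩ Mateo ∩ Bianca ∩ Elena ∩ Tara: 11:00-15:15.
Leo ∩ Imani ∩ Mateo ∩ Bianca ∩ Elena ∩ Tara ∩ Clara: 11:00-15:15.
So the common availability across everyone is 11:00-15:15.
The first common window of at least 60 minutes is 11:00-15:15, so the earliest start is 11:00.

11:00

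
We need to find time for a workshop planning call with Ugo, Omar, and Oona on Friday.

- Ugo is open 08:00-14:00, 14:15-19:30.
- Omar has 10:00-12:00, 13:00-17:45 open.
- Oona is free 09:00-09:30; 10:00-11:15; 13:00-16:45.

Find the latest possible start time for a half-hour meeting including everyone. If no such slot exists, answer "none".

16:15

Ugo ∩ Omar: 10:00-12:00, 13:00-14:00, 14:15-17:45.
Ugo ∩ Omar ∩ Oona: 10:00-11:15, 13:00-14:00, 14:15-16:45.
So the common availability across everyone is 10:00-11:15, 13:00-14:00, 14:15-16:45.
The last common window of at least 30 minutes is 14:15-16:45; a 30-minute meeting can start as late as 16:15 and still end by 16:45.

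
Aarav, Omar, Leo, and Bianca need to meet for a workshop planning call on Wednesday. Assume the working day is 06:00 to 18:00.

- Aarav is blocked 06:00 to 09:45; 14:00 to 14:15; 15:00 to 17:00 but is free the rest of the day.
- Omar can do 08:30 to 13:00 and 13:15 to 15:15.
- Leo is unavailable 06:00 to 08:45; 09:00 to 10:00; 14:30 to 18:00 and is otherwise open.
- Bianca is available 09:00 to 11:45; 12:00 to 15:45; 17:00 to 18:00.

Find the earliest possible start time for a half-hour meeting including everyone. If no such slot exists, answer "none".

Aarav free: 09:45-14:00, 14:15-15:00, 17:00-18:00 (invert busy blocks within the working day).
Omar free: 08:30-13:00, 13:15-15:15.
Leo free: 08:45-09:00, 10:00-14:30 (invert busy blocks within the working day).
Bianca free: 09:00-11:45, 12:00-15:45, 17:00-18:00.
Aarav ∩ Omar: 09:45-13:00, 13:15-14:00, 14:15-15:00.
Aarav ∩ Omar ∩ Leo: 10:00-13:00, 13:15-14:00, 14:15-14:30.
Aarav ∩ Omar ∩ Leo ∩ Bianca: 10:00-11:45, 12:00-13:00, 13:15-14:00, 14:15-14:30.
Those are the intersection windows.
The first common window of at least 30 minutes is 10:00-11:45, so the earliest start is 10:00.

10:00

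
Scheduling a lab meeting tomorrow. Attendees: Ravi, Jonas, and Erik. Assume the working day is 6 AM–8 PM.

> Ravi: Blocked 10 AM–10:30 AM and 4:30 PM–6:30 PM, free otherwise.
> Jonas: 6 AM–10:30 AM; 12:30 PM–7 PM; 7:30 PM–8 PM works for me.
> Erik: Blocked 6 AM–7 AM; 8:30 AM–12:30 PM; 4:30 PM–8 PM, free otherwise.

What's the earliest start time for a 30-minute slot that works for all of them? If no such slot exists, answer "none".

07:00

Ravi free: 06:00-10:00, 10:30-16:30, 18:30-20:00 (invert busy blocks within the working day).
Jonas free: 06:00-10:30, 12:30-19:00, 19:30-20:00.
Erik free: 07:00-08:30, 12:30-16:30 (invert busy blocks within the working day).
Ravi ∩ Jonas: 06:00-10:00, 12:30-16:30, 18:30-19:00, 19:30-20:00.
Ravi ∩ Jonas ∩ Erik: 07:00-08:30, 12:30-16:30.
The first common window of at least 30 minutes is 07:00-08:30, so the earliest start is 07:00.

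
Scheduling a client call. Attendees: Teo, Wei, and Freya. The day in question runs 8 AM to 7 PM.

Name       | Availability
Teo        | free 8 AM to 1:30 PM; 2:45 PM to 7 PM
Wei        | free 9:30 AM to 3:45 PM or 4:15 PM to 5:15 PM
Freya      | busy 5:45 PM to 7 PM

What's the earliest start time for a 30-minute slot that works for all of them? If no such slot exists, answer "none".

09:30

Teo free: 08:00-13:30, 14:45-19:00.
Wei free: 09:30-15:45, 16:15-17:15.
Freya free: 08:00-17:45 (invert busy blocks within the working day).
Teo ∩ Wei: 09:30-13:30, 14:45-15:45, 16:15-17:15.
Teo ∩ Wei ∩ Freya: 09:30-13:30, 14:45-15:45, 16:15-17:15.
The first common window of at least 30 minutes is 09:30-13:30, so the earliest start is 09:30.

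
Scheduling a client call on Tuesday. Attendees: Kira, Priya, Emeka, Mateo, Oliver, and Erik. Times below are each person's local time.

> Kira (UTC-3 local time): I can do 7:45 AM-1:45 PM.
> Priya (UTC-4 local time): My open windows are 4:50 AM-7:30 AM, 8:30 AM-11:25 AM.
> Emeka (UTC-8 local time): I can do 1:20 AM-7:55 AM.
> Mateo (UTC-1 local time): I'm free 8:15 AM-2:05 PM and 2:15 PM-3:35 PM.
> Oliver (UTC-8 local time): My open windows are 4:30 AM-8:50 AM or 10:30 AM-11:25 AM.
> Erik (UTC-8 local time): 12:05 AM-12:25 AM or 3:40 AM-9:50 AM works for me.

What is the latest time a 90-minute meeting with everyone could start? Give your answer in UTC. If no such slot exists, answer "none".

Kira in UTC: 10:45-16:45 (add 3h to convert from UTC-3).
Priya in UTC: 08:50-11:30, 12:30-15:25 (add 4h to convert from UTC-4).
Emeka in UTC: 09:20-15:55 (add 8h to convert from UTC-8).
Mateo in UTC: 09:15-15:05, 15:15-16:35 (add 1h to convert from UTC-1).
Oliver in UTC: 12:30-16:50, 18:30-19:25 (add 8h to convert from UTC-8).
Erik in UTC: 08:05-08:25, 11:40-17:50 (add 8h to convert from UTC-8).
Kira ∩ Priya: 10:45-11:30, 12:30-15:25.
Kira ∩ Priya ∩ Emeka: 10:45-11:30, 12:30-15:25.
Kira ∩ Priya ∩ Emeka ∩ Mateo: 10:45-11:30, 12:30-15:05, 15:15-15:25.
Kira ∩ Priya ∩ Emeka ∩ Mateo ∩ Oliver: 12:30-15:05, 15:15-15:25.
Kira ∩ Priya ∩ Emeka ∩ Mateo ∩ Oliver ∩ Erik: 12:30-15:05, 15:15-15:25.
Those are the intersection windows.
The last common window of at least 90 minutes is 12:30-15:05; a 90-minute meeting can start as late as 13:35 and still end by 15:05.

13:35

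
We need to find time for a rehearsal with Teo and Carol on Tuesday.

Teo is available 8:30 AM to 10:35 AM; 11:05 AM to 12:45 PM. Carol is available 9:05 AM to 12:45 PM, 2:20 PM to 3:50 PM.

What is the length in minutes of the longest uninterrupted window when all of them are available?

100

Teo ∩ Carol: 09:05-10:35, 11:05-12:45.
Those are the intersection windows.
The longest is 11:05-12:45 at 100 minutes.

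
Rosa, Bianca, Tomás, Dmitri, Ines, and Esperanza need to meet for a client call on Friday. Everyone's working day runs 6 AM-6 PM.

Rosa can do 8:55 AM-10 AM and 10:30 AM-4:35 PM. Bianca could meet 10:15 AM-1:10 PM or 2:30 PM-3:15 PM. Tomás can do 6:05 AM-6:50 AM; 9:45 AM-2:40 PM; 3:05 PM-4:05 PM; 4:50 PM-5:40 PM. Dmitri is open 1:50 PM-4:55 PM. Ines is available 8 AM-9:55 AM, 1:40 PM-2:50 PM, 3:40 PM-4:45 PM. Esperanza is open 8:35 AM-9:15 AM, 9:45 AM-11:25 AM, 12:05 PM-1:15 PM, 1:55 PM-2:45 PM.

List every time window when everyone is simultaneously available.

Rosa ∩ Bianca: 10:30-13:10, 14:30-15:15.
Rosa ∩ Bianca ∩ Tomás: 10:30-13:10, 14:30-14:40, 15:05-15:15.
Rosa ∩ Bianca ∩ Tomás ∩ Dmitri: 14:30-14:40, 15:05-15:15.
Rosa ∩ Bianca ∩ Tomás ∩ Dmitri ∩ Ines: 14:30-14:40.
Rosa ∩ Bianca ∩ Tomás ∩ Dmitri ∩ Ines ∩ Esperanza: 14:30-14:40.

14:30-14:40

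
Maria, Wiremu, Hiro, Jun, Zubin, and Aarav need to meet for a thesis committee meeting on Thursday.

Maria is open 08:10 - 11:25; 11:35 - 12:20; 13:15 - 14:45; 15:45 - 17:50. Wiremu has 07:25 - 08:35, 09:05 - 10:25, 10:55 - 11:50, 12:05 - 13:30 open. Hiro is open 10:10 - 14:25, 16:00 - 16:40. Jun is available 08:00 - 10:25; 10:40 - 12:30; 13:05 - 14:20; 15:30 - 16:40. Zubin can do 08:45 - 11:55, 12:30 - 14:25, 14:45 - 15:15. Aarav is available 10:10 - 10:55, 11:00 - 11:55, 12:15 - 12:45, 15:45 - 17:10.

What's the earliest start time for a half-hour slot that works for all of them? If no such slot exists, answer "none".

none

Maria ∩ Wiremu: 08:10-08:35, 09:05-10:25, 10:55-11:25, 11:35-11:50, 12:05-12:20, 13:15-13:30.
Maria ∩ Wiremu ∩ Hiro: 10:10-10:25, 10:55-11:25, 11:35-11:50, 12:05-12:20, 13:15-13:30.
Maria ∩ Wiremu ∩ Hiro ∩ Jun: 10:10-10:25, 10:55-11:25, 11:35-11:50, 12:05-12:20, 13:15-13:30.
Maria ∩ Wiremu ∩ Hiro ∩ Jun ∩ Zubin: 10:10-10:25, 10:55-11:25, 11:35-11:50, 13:15-13:30.
Maria ∩ Wiremu ∩ Hiro ∩ Jun ∩ Zubin ∩ Aarav: 10:10-10:25, 11:00-11:25, 11:35-11:50.
No common window is at least 30 minutes long.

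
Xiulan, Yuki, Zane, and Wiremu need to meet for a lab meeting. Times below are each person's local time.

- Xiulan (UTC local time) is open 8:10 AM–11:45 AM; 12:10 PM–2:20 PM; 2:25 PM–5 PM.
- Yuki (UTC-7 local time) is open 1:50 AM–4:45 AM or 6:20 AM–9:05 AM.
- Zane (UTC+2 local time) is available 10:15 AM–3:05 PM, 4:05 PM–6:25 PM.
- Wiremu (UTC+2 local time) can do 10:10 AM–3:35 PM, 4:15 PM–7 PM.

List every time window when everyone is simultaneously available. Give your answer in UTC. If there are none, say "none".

Xiulan in UTC: 08:10-11:45, 12:10-14:20, 14:25-17:00.
Yuki in UTC: 08:50-11:45, 13:20-16:05 (add 7h to convert from UTC-7).
Zane in UTC: 08:15-13:05, 14:05-16:25 (subtract 2h to convert from UTC+2).
Wiremu in UTC: 08:10-13:35, 14:15-17:00 (subtract 2h to convert from UTC+2).
Xiulan ∩ Yuki: 08:50-11:45, 13:20-14:20, 14:25-16:05.
Xiulan ∩ Yuki ∩ Zane: 08:50-11:45, 14:05-14:20, 14:25-16:05.
Xiulan ∩ Yuki ∩ Zane ∩ Wiremu: 08:50-11:45, 14:15-14:20, 14:25-16:05.

08:50-11:45, 14:15-14:20, 14:25-16:05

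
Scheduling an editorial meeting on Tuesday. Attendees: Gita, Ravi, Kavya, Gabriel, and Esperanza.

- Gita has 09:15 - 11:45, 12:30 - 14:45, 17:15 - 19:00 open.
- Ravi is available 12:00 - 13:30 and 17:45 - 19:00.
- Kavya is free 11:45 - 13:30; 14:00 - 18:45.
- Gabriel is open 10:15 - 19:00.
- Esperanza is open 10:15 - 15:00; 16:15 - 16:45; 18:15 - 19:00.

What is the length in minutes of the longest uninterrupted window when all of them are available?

Gita ∩ Ravi: 12:30-13:30, 17:45-19:00.
Gita ∩ Ravi ∩ Kavya: 12:30-13:30, 17:45-18:45.
Gita ∩ Ravi ∩ Kavya ∩ Gabriel: 12:30-13:30, 17:45-18:45.
Gita ∩ Ravi ∩ Kavya ∩ Gabriel ∩ Esperanza: 12:30-13:30, 18:15-18:45.
The longest is 12:30-13:30 at 60 minutes.

60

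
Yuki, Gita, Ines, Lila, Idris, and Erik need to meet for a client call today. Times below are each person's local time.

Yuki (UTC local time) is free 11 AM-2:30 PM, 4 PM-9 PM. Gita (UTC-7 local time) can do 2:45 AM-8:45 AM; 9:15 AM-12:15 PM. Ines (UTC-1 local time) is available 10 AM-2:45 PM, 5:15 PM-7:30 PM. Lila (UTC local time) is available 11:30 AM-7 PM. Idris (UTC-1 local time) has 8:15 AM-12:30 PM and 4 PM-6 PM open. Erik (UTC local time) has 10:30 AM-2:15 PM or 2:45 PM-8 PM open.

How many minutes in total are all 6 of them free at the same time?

Yuki in UTC: 11:00-14:30, 16:00-21:00.
Gita in UTC: 09:45-15:45, 16:15-19:15 (add 7h to convert from UTC-7).
Ines in UTC: 11:00-15:45, 18:15-20:30 (add 1h to convert from UTC-1).
Lila in UTC: 11:30-19:00.
Idris in UTC: 09:15-13:30, 17:00-19:00 (add 1h to convert from UTC-1).
Erik in UTC: 10:30-14:15, 14:45-20:00.
Yuki ∩ Gita: 11:00-14:30, 16:15-19:15.
Yuki ∩ Gita ∩ Ines: 11:00-14:30, 18:15-19:15.
Yuki ∩ Gita ∩ Ines ∩ Lila: 11:30-14:30, 18:15-19:00.
Yuki ∩ Gita ∩ Ines ∩ Lila ∩ Idris: 11:30-13:30, 18:15-19:00.
Yuki ∩ Gita ∩ Ines ∩ Lila ∩ Idris ∩ Erik: 11:30-13:30, 18:15-19:00.
Those are the intersection windows.
Summing the common windows: 120 + 45 = 165 minutes.

165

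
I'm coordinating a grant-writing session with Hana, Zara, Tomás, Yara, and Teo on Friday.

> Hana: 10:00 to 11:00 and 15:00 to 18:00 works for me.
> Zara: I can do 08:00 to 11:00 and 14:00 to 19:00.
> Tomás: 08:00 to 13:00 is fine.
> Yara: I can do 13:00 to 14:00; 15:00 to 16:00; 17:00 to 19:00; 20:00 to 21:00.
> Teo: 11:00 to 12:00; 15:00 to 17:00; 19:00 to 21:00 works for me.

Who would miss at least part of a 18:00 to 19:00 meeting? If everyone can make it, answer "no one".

Hana, Teo, Tomás

Hana: not fully free for 18:00-19:00. Zara: free for 18:00-19:00. Tomás: not fully free for 18:00-19:00. Yara: free for 18:00-19:00. Teo: not fully free for 18:00-19:00.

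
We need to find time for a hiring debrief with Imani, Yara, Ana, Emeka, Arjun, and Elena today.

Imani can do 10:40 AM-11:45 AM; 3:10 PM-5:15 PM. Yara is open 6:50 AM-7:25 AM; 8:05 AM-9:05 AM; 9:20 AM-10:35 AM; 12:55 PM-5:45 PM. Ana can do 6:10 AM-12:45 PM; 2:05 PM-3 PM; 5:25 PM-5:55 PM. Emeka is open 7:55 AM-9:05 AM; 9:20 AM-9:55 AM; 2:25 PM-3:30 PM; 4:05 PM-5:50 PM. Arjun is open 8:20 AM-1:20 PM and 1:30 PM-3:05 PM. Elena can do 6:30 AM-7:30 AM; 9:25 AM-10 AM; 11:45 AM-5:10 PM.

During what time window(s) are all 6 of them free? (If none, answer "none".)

Imani ∩ Yara: 15:10-17:15.
Imani ∩ Yara ∩ Ana: ∅.
Imani ∩ Yara ∩ Ana ∩ Emeka: ∅.
Imani ∩ Yara ∩ Ana ∩ Emeka ∩ Arjun: ∅.
Imani ∩ Yara ∩ Ana ∩ Emeka ∩ Arjun ∩ Elena: ∅.
There is no time when everyone is free.

none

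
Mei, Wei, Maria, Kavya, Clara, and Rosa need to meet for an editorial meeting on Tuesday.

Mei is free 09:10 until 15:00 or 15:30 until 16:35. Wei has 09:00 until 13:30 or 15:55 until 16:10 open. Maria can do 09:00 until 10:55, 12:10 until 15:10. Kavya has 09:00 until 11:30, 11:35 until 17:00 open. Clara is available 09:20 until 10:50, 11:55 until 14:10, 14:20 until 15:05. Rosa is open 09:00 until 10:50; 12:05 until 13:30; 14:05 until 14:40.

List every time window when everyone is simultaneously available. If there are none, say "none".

Mei ∩ Wei: 09:10-13:30, 15:55-16:10.
Mei ∩ Wei ∩ Maria: 09:10-10:55, 12:10-13:30.
Mei ∩ Wei ∩ Maria ∩ Kavya: 09:10-10:55, 12:10-13:30.
Mei ∩ Wei ∩ Maria ∩ Kavya ∩ Clara: 09:20-10:50, 12:10-13:30.
Mei ∩ Wei ∩ Maria ∩ Kavya ∩ Clara ∩ Rosa: 09:20-10:50, 12:10-13:30.

09:20-10:50, 12:10-13:30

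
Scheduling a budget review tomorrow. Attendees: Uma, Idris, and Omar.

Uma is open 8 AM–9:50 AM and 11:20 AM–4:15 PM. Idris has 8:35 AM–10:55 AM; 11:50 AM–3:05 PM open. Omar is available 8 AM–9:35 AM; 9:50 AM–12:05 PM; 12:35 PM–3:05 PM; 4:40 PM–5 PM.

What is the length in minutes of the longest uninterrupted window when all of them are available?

Uma ∩ Idris: 08:35-09:50, 11:50-15:05.
Uma ∩ Idris ∩ Omar: 08:35-09:35, 11:50-12:05, 12:35-15:05.
The longest is 12:35-15:05 at 150 minutes.

150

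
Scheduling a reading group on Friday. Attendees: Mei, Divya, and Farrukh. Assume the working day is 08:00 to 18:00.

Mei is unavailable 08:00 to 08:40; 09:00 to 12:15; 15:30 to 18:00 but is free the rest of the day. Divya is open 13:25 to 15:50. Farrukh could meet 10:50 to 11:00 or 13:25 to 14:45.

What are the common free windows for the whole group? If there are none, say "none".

13:25-14:45

Mei free: 08:40-09:00, 12:15-15:30 (invert busy blocks within the working day).
Divya free: 13:25-15:50.
Farrukh free: 10:50-11:00, 13:25-14:45.
Mei ∩ Divya: 13:25-15:30.
Mei ∩ Divya ∩ Farrukh: 13:25-14:45.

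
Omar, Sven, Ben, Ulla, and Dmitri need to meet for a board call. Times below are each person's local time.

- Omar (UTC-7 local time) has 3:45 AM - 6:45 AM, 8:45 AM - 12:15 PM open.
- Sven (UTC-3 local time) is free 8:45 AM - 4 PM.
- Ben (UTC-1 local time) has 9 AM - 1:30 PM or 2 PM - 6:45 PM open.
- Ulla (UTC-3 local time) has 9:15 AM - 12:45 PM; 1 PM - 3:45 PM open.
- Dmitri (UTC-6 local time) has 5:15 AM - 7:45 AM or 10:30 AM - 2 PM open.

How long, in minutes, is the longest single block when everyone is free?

Omar in UTC: 10:45-13:45, 15:45-19:15 (add 7h to convert from UTC-7).
Sven in UTC: 11:45-19:00 (add 3h to convert from UTC-3).
Ben in UTC: 10:00-14:30, 15:00-19:45 (add 1h to convert from UTC-1).
Ulla in UTC: 12:15-15:45, 16:00-18:45 (add 3h to convert from UTC-3).
Dmitri in UTC: 11:15-13:45, 16:30-20:00 (add 6h to convert from UTC-6).
Omar ∩ Sven: 11:45-13:45, 15:45-19:00.
Omar ∩ Sven ∩ Ben: 11:45-13:45, 15:45-19:00.
Omar ∩ Sven ∩ Ben ∩ Ulla: 12:15-13:45, 16:00-18:45.
Omar ∩ Sven ∩ Ben ∩ Ulla ∩ Dmitri: 12:15-13:45, 16:30-18:45.
Those are the intersection windows.
The longest is 16:30-18:45 at 135 minutes.

135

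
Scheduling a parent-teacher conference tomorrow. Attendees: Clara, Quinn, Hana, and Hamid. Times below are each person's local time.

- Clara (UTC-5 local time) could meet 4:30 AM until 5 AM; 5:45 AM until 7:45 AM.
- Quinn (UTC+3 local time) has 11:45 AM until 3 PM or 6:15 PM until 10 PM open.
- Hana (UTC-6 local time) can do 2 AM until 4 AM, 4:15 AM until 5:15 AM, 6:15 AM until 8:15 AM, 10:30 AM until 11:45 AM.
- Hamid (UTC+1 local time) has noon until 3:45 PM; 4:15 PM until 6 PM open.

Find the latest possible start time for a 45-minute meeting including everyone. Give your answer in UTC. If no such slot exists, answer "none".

Clara in UTC: 09:30-10:00, 10:45-12:45 (add 5h to convert from UTC-5).
Quinn in UTC: 08:45-12:00, 15:15-19:00 (subtract 3h to convert from UTC+3).
Hana in UTC: 08:00-10:00, 10:15-11:15, 12:15-14:15, 16:30-17:45 (add 6h to convert from UTC-6).
Hamid in UTC: 11:00-14:45, 15:15-17:00 (subtract 1h to convert from UTC+1).
Clara ∩ Quinn: 09:30-10:00, 10:45-12:00.
Clara ∩ Quinn ∩ Hana: 09:30-10:00, 10:45-11:15.
Clara ∩ Quinn ∩ Hana ∩ Hamid: 11:00-11:15.
No common window is at least 45 minutes long.

none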